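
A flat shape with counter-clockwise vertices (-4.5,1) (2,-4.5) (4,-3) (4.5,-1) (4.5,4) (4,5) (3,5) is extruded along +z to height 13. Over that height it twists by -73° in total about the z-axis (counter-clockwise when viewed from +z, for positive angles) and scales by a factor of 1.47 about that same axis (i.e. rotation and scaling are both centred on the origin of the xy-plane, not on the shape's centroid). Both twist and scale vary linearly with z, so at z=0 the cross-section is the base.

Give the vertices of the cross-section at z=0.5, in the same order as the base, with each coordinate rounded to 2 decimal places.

t = z/height = 0.5/13 = 0.0384615
s = 1 + (scale-1)·z/height = 1 + (1.47-1)·0.5/13 = 1.018077
θ = twist·z/height = -73°·0.5/13 = -2.8077° = -0.049003 rad
cos θ = 0.998800, sin θ = -0.048984 (intermediates below are computed at full precision and shown rounded to 5 d.p.)
v1: (-4.5,1) → rotate → (-4.44561,1.21923) → ×s → (-4.52598,1.24127) → (-4.53,1.24)
v2: (2,-4.5) → rotate → (1.77717,-4.59257) → ×s → (1.80930,-4.67559) → (1.81,-4.68)
v3: (4,-3) → rotate → (3.84825,-3.19233) → ×s → (3.91781,-3.25004) → (3.92,-3.25)
v4: (4.5,-1) → rotate → (4.44561,-1.21923) → ×s → (4.52598,-1.24127) → (4.53,-1.24)
v5: (4.5,4) → rotate → (4.69053,3.77477) → ×s → (4.77532,3.84301) → (4.78,3.84)
v6: (4,5) → rotate → (4.24012,4.79806) → ×s → (4.31677,4.88480) → (4.32,4.88)
v7: (3,5) → rotate → (3.24132,4.84705) → ×s → (3.29991,4.93467) → (3.30,4.93)

Cross-section at z=0.5: (-4.53,1.24) (1.81,-4.68) (3.92,-3.25) (4.53,-1.24) (4.78,3.84) (4.32,4.88) (3.30,4.93)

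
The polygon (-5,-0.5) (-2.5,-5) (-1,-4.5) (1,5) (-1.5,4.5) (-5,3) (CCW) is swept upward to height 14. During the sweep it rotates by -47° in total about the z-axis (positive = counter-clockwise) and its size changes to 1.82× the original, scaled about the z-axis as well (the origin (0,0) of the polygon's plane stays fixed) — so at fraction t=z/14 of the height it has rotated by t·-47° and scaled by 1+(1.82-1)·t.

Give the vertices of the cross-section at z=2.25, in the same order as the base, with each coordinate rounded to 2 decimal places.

Cross-section at z=2.25: (-5.68,0.18) (-3.55,-5.24) (-1.79,-4.90) (1.87,5.46) (-1.01,5.27) (-5.16,4.11)

t = z/height = 2.25/14 = 0.160714
s = 1 + (scale-1)·z/height = 1 + (1.82-1)·2.25/14 = 1.131786
θ = twist·z/height = -47°·2.25/14 = -7.5536° = -0.131835 rad
cos θ = 0.991322, sin θ = -0.131453 (intermediates below are computed at full precision and shown rounded to 5 d.p.)
v1: (-5,-0.5) → rotate → (-5.02234,0.16160) → ×s → (-5.68421,0.18290) → (-5.68,0.18)
v2: (-2.5,-5) → rotate → (-3.13557,-4.62798) → ×s → (-3.54880,-5.23788) → (-3.55,-5.24)
v3: (-1,-4.5) → rotate → (-1.58286,-4.32950) → ×s → (-1.79146,-4.90006) → (-1.79,-4.90)
v4: (1,5) → rotate → (1.64859,4.82516) → ×s → (1.86585,5.46105) → (1.87,5.46)
v5: (-1.5,4.5) → rotate → (-0.89544,4.65813) → ×s → (-1.01345,5.27201) → (-1.01,5.27)
v6: (-5,3) → rotate → (-4.56225,3.63123) → ×s → (-5.16349,4.10978) → (-5.16,4.11)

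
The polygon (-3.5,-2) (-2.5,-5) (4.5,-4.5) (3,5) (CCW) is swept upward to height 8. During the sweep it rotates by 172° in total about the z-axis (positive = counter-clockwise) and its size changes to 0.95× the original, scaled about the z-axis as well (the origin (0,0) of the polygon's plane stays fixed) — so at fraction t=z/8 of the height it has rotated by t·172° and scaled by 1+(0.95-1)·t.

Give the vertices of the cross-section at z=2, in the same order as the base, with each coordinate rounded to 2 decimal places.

t = z/height = 2/8 = 0.25
s = 1 + (scale-1)·z/height = 1 + (0.95-1)·2/8 = 0.987500
θ = twist·z/height = 172°·2/8 = 43.0000° = 0.750492 rad
cos θ = 0.731354, sin θ = 0.681998 (intermediates below are computed at full precision and shown rounded to 5 d.p.)
v1: (-3.5,-2) → rotate → (-1.19574,-3.84970) → ×s → (-1.18079,-3.80158) → (-1.18,-3.80)
v2: (-2.5,-5) → rotate → (1.58161,-5.36176) → ×s → (1.56184,-5.29474) → (1.56,-5.29)
v3: (4.5,-4.5) → rotate → (6.36008,-0.22210) → ×s → (6.28058,-0.21932) → (6.28,-0.22)
v4: (3,5) → rotate → (-1.21593,5.70276) → ×s → (-1.20073,5.63148) → (-1.20,5.63)

Cross-section at z=2: (-1.18,-3.80) (1.56,-5.29) (6.28,-0.22) (-1.20,5.63)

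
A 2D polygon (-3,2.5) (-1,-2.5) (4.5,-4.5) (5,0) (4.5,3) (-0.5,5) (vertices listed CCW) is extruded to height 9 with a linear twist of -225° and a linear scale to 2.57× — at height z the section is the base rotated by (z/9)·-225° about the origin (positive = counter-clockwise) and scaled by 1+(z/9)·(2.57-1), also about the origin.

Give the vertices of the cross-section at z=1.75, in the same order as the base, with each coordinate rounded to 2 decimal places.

t = z/height = 1.75/9 = 0.194444
s = 1 + (scale-1)·z/height = 1 + (2.57-1)·1.75/9 = 1.305278
θ = twist·z/height = -225°·1.75/9 = -43.7500° = -0.763582 rad
cos θ = 0.722364, sin θ = -0.691513 (intermediates below are computed at full precision and shown rounded to 5 d.p.)
v1: (-3,2.5) → rotate → (-0.43831,3.88045) → ×s → (-0.57212,5.06506) → (-0.57,5.07)
v2: (-1,-2.5) → rotate → (-2.45115,-1.11440) → ×s → (-3.19943,-1.45460) → (-3.20,-1.45)
v3: (4.5,-4.5) → rotate → (0.13883,-6.36245) → ×s → (0.18121,-8.30476) → (0.18,-8.30)
v4: (5,0) → rotate → (3.61182,-3.45757) → ×s → (4.71443,-4.51308) → (4.71,-4.51)
v5: (4.5,3) → rotate → (5.32518,-0.94472) → ×s → (6.95084,-1.23312) → (6.95,-1.23)
v6: (-0.5,5) → rotate → (3.09638,3.95758) → ×s → (4.04164,5.16574) → (4.04,5.17)

Cross-section at z=1.75: (-0.57,5.07) (-3.20,-1.45) (0.18,-8.30) (4.71,-4.51) (6.95,-1.23) (4.04,5.17)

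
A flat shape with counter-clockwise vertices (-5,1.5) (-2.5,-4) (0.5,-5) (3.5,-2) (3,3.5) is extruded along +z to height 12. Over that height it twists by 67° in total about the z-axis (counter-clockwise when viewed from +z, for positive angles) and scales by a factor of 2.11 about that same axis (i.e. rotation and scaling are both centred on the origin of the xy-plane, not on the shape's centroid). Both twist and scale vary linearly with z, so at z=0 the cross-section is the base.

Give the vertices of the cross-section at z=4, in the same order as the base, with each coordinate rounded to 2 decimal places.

t = z/height = 4/12 = 0.333333
s = 1 + (scale-1)·z/height = 1 + (2.11-1)·4/12 = 1.370000
θ = twist·z/height = 67°·4/12 = 22.3333° = 0.389790 rad
cos θ = 0.924989, sin θ = 0.379994 (intermediates below are computed at full precision and shown rounded to 5 d.p.)
v1: (-5,1.5) → rotate → (-5.19494,-0.51249) → ×s → (-7.11706,-0.70211) → (-7.12,-0.70)
v2: (-2.5,-4) → rotate → (-0.79249,-4.64994) → ×s → (-1.08572,-6.37042) → (-1.09,-6.37)
v3: (0.5,-5) → rotate → (2.36247,-4.43495) → ×s → (3.23658,-6.07588) → (3.24,-6.08)
v4: (3.5,-2) → rotate → (3.99745,-0.52000) → ×s → (5.47651,-0.71240) → (5.48,-0.71)
v5: (3,3.5) → rotate → (1.44499,4.37744) → ×s → (1.97963,5.99710) → (1.98,6.00)

Cross-section at z=4: (-7.12,-0.70) (-1.09,-6.37) (3.24,-6.08) (5.48,-0.71) (1.98,6.00)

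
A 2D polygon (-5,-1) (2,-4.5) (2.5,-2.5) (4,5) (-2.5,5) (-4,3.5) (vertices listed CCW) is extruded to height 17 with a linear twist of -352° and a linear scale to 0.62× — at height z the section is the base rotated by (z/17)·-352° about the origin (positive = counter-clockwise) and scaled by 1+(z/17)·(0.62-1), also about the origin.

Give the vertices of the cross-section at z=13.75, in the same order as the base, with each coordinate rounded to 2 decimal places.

t = z/height = 13.75/17 = 0.808824
s = 1 + (scale-1)·z/height = 1 + (0.62-1)·13.75/17 = 0.692647
θ = twist·z/height = -352°·13.75/17 = -284.7059° = -4.969055 rad
cos θ = 0.253857, sin θ = 0.967242 (intermediates below are computed at full precision and shown rounded to 5 d.p.)
v1: (-5,-1) → rotate → (-0.30204,-5.09007) → ×s → (-0.20921,-3.52562) → (-0.21,-3.53)
v2: (2,-4.5) → rotate → (4.86030,0.79213) → ×s → (3.36647,0.54866) → (3.37,0.55)
v3: (2.5,-2.5) → rotate → (3.05275,1.78346) → ×s → (2.11448,1.23531) → (2.11,1.24)
v4: (4,5) → rotate → (-3.82078,5.13825) → ×s → (-2.64645,3.55900) → (-2.65,3.56)
v5: (-2.5,5) → rotate → (-5.47085,-1.14882) → ×s → (-3.78937,-0.79573) → (-3.79,-0.80)
v6: (-4,3.5) → rotate → (-4.40077,-2.98047) → ×s → (-3.04818,-2.06441) → (-3.05,-2.06)

Cross-section at z=13.75: (-0.21,-3.53) (3.37,0.55) (2.11,1.24) (-2.65,3.56) (-3.79,-0.80) (-3.05,-2.06)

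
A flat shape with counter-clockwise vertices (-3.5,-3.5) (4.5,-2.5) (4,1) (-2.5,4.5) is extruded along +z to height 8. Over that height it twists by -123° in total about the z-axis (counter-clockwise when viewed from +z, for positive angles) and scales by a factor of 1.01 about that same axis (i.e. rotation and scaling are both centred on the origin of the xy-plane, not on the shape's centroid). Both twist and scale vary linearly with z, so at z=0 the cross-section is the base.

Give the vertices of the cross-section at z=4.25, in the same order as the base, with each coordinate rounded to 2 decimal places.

t = z/height = 4.25/8 = 0.53125
s = 1 + (scale-1)·z/height = 1 + (1.01-1)·4.25/8 = 1.005313
θ = twist·z/height = -123°·4.25/8 = -65.3438° = -1.140464 rad
cos θ = 0.417173, sin θ = -0.908827 (intermediates below are computed at full precision and shown rounded to 5 d.p.)
v1: (-3.5,-3.5) → rotate → (-4.64100,1.72079) → ×s → (-4.66566,1.72993) → (-4.67,1.73)
v2: (4.5,-2.5) → rotate → (-0.39479,-5.13265) → ×s → (-0.39689,-5.15992) → (-0.40,-5.16)
v3: (4,1) → rotate → (2.57752,-3.21813) → ×s → (2.59121,-3.23523) → (2.59,-3.24)
v4: (-2.5,4.5) → rotate → (3.04679,4.14935) → ×s → (3.06297,4.17139) → (3.06,4.17)

Cross-section at z=4.25: (-4.67,1.73) (-0.40,-5.16) (2.59,-3.24) (3.06,4.17)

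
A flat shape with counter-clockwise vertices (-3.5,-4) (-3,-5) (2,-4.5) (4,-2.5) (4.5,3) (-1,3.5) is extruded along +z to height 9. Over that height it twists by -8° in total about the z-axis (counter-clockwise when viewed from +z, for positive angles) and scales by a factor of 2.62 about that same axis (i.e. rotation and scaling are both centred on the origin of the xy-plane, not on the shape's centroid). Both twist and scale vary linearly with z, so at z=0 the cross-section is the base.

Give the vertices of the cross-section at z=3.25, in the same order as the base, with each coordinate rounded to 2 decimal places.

t = z/height = 3.25/9 = 0.361111
s = 1 + (scale-1)·z/height = 1 + (2.62-1)·3.25/9 = 1.585000
θ = twist·z/height = -8°·3.25/9 = -2.8889° = -0.050421 rad
cos θ = 0.998729, sin θ = -0.050399 (intermediates below are computed at full precision and shown rounded to 5 d.p.)
v1: (-3.5,-4) → rotate → (-3.69715,-3.81852) → ×s → (-5.85998,-6.05235) → (-5.86,-6.05)
v2: (-3,-5) → rotate → (-3.24818,-4.84245) → ×s → (-5.14837,-7.67528) → (-5.15,-7.68)
v3: (2,-4.5) → rotate → (1.77066,-4.59508) → ×s → (2.80650,-7.28320) → (2.81,-7.28)
v4: (4,-2.5) → rotate → (3.86892,-2.69842) → ×s → (6.13224,-4.27700) → (6.13,-4.28)
v5: (4.5,3) → rotate → (4.64548,2.76939) → ×s → (7.36308,4.38948) → (7.36,4.39)
v6: (-1,3.5) → rotate → (-0.82233,3.54595) → ×s → (-1.30340,5.62033) → (-1.30,5.62)

Cross-section at z=3.25: (-5.86,-6.05) (-5.15,-7.68) (2.81,-7.28) (6.13,-4.28) (7.36,4.39) (-1.30,5.62)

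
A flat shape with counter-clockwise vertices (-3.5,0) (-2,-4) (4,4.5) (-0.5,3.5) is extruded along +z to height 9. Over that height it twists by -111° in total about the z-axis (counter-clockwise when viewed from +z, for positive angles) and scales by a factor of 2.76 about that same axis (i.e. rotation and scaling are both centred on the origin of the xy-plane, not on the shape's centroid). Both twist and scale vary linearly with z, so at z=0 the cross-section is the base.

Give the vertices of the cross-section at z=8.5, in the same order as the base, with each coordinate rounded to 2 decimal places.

Cross-section at z=8.5: (2.39,9.01) (-8.93,7.87) (8.85,-13.36) (9.35,-1.10)

t = z/height = 8.5/9 = 0.944444
s = 1 + (scale-1)·z/height = 1 + (2.76-1)·8.5/9 = 2.662222
θ = twist·z/height = -111°·8.5/9 = -104.8333° = -1.829687 rad
cos θ = -0.256008, sin θ = -0.966675 (intermediates below are computed at full precision and shown rounded to 5 d.p.)
v1: (-3.5,0) → rotate → (0.89603,3.38336) → ×s → (2.38543,9.00726) → (2.39,9.01)
v2: (-2,-4) → rotate → (-3.35468,2.95738) → ×s → (-8.93091,7.87321) → (-8.93,7.87)
v3: (4,4.5) → rotate → (3.32600,-5.01874) → ×s → (8.85456,-13.36099) → (8.85,-13.36)
v4: (-0.5,3.5) → rotate → (3.51137,-0.41269) → ×s → (9.34803,-1.09868) → (9.35,-1.10)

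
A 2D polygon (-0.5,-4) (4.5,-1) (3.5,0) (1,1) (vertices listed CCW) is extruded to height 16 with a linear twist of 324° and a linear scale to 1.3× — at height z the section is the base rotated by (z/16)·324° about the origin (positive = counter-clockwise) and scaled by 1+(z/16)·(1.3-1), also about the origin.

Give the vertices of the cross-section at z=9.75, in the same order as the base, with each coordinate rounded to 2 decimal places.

Cross-section at z=9.75: (-0.85,4.69) (-5.43,-0.47) (-3.95,-1.24) (-0.77,-1.48)

t = z/height = 9.75/16 = 0.609375
s = 1 + (scale-1)·z/height = 1 + (1.3-1)·9.75/16 = 1.182813
θ = twist·z/height = 324°·9.75/16 = 197.4375° = 3.445934 rad
cos θ = -0.954044, sin θ = -0.299665 (intermediates below are computed at full precision and shown rounded to 5 d.p.)
v1: (-0.5,-4) → rotate → (-0.72164,3.96601) → ×s → (-0.85356,4.69105) → (-0.85,4.69)
v2: (4.5,-1) → rotate → (-4.59287,-0.39445) → ×s → (-5.43250,-0.46656) → (-5.43,-0.47)
v3: (3.5,0) → rotate → (-3.33916,-1.04883) → ×s → (-3.94959,-1.24057) → (-3.95,-1.24)
v4: (1,1) → rotate → (-0.65438,-1.25371) → ×s → (-0.77401,-1.48290) → (-0.77,-1.48)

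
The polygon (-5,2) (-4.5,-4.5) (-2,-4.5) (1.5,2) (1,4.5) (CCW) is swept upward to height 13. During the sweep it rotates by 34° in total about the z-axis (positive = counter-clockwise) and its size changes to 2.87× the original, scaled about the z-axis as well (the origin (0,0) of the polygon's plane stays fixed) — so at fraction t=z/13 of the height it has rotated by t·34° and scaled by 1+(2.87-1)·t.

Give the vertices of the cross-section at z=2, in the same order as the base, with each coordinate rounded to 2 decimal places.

t = z/height = 2/13 = 0.153846
s = 1 + (scale-1)·z/height = 1 + (2.87-1)·2/13 = 1.287692
θ = twist·z/height = 34°·2/13 = 5.2308° = 0.091294 rad
cos θ = 0.995836, sin θ = 0.091167 (intermediates below are computed at full precision and shown rounded to 5 d.p.)
v1: (-5,2) → rotate → (-5.16151,1.53583) → ×s → (-6.64644,1.97768) → (-6.65,1.98)
v2: (-4.5,-4.5) → rotate → (-4.07101,-4.89151) → ×s → (-5.24220,-6.29876) → (-5.24,-6.30)
v3: (-2,-4.5) → rotate → (-1.58142,-4.66359) → ×s → (-2.03638,-6.00528) → (-2.04,-6.01)
v4: (1.5,2) → rotate → (1.31142,2.12842) → ×s → (1.68870,2.74075) → (1.69,2.74)
v5: (1,4.5) → rotate → (0.58558,4.57243) → ×s → (0.75405,5.88788) → (0.75,5.89)

Cross-section at z=2: (-6.65,1.98) (-5.24,-6.30) (-2.04,-6.01) (1.69,2.74) (0.75,5.89)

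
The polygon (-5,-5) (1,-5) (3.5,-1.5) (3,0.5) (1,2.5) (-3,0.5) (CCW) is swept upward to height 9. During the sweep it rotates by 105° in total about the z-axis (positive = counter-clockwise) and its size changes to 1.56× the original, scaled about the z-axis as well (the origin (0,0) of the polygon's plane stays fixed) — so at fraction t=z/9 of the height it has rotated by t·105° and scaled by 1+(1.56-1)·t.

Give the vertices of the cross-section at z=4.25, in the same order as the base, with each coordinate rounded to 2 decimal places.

Cross-section at z=4.25: (0.71,-8.91) (5.63,-3.14) (4.31,2.14) (1.98,3.30) (-1.59,3.01) (-2.94,-2.48)

t = z/height = 4.25/9 = 0.472222
s = 1 + (scale-1)·z/height = 1 + (1.56-1)·4.25/9 = 1.264444
θ = twist·z/height = 105°·4.25/9 = 49.5833° = 0.865392 rad
cos θ = 0.648341, sin θ = 0.761350 (intermediates below are computed at full precision and shown rounded to 5 d.p.)
v1: (-5,-5) → rotate → (0.56504,-7.04846) → ×s → (0.71446,-8.91238) → (0.71,-8.91)
v2: (1,-5) → rotate → (4.45509,-2.48036) → ×s → (5.63321,-3.13627) → (5.63,-3.14)
v3: (3.5,-1.5) → rotate → (3.41122,1.69221) → ×s → (4.31330,2.13971) → (4.31,2.14)
v4: (3,0.5) → rotate → (1.56435,2.60822) → ×s → (1.97803,3.29795) → (1.98,3.30)
v5: (1,2.5) → rotate → (-1.25503,2.38220) → ×s → (-1.58692,3.01216) → (-1.59,3.01)
v6: (-3,0.5) → rotate → (-2.32570,-1.95988) → ×s → (-2.94072,-2.47816) → (-2.94,-2.48)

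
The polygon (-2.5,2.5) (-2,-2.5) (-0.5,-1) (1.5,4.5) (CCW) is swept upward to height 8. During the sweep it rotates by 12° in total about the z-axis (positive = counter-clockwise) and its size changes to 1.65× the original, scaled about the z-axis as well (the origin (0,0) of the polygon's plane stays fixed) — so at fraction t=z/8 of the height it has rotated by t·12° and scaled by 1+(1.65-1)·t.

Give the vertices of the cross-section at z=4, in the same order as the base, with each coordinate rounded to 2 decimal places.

t = z/height = 4/8 = 0.5
s = 1 + (scale-1)·z/height = 1 + (1.65-1)·4/8 = 1.325000
θ = twist·z/height = 12°·4/8 = 6.0000° = 0.104720 rad
cos θ = 0.994522, sin θ = 0.104528 (intermediates below are computed at full precision and shown rounded to 5 d.p.)
v1: (-2.5,2.5) → rotate → (-2.74763,2.22498) → ×s → (-3.64060,2.94810) → (-3.64,2.95)
v2: (-2,-2.5) → rotate → (-1.72772,-2.69536) → ×s → (-2.28923,-3.57135) → (-2.29,-3.57)
v3: (-0.5,-1) → rotate → (-0.39273,-1.04679) → ×s → (-0.52037,-1.38699) → (-0.52,-1.39)
v4: (1.5,4.5) → rotate → (1.02140,4.63214) → ×s → (1.35336,6.13759) → (1.35,6.14)

Cross-section at z=4: (-3.64,2.95) (-2.29,-3.57) (-0.52,-1.39) (1.35,6.14)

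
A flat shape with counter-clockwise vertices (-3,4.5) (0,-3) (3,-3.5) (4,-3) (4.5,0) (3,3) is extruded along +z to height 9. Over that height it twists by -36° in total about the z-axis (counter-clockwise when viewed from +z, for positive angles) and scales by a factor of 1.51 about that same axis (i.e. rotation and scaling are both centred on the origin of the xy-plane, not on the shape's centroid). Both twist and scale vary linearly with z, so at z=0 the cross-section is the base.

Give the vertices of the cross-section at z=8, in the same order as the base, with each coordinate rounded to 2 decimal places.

t = z/height = 8/9 = 0.888889
s = 1 + (scale-1)·z/height = 1 + (1.51-1)·8/9 = 1.453333
θ = twist·z/height = -36°·8/9 = -32.0000° = -0.558505 rad
cos θ = 0.848048, sin θ = -0.529919 (intermediates below are computed at full precision and shown rounded to 5 d.p.)
v1: (-3,4.5) → rotate → (-0.15951,5.40597) → ×s → (-0.23182,7.85668) → (-0.23,7.86)
v2: (0,-3) → rotate → (-1.58976,-2.54414) → ×s → (-2.31045,-3.69749) → (-2.31,-3.70)
v3: (3,-3.5) → rotate → (0.68943,-4.55793) → ×s → (1.00197,-6.62419) → (1.00,-6.62)
v4: (4,-3) → rotate → (1.80243,-4.66382) → ×s → (2.61954,-6.77809) → (2.62,-6.78)
v5: (4.5,0) → rotate → (3.81622,-2.38464) → ×s → (5.54623,-3.46567) → (5.55,-3.47)
v6: (3,3) → rotate → (4.13390,0.95439) → ×s → (6.00794,1.38704) → (6.01,1.39)

Cross-section at z=8: (-0.23,7.86) (-2.31,-3.70) (1.00,-6.62) (2.62,-6.78) (5.55,-3.47) (6.01,1.39)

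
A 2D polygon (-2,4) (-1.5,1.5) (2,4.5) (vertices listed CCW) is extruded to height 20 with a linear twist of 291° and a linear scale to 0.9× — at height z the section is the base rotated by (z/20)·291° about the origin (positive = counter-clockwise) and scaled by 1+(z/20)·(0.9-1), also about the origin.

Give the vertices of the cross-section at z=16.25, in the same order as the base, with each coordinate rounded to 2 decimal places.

Cross-section at z=16.25: (4.08,-0.50) (1.91,0.39) (2.43,-3.82)

t = z/height = 16.25/20 = 0.8125
s = 1 + (scale-1)·z/height = 1 + (0.9-1)·16.25/20 = 0.918750
θ = twist·z/height = 291°·16.25/20 = 236.4375° = 4.126613 rad
cos θ = -0.552846, sin θ = -0.833283 (intermediates below are computed at full precision and shown rounded to 5 d.p.)
v1: (-2,4) → rotate → (4.43883,-0.54482) → ×s → (4.07817,-0.50055) → (4.08,-0.50)
v2: (-1.5,1.5) → rotate → (2.07919,0.42066) → ×s → (1.91026,0.38648) → (1.91,0.39)
v3: (2,4.5) → rotate → (2.64408,-4.15437) → ×s → (2.42925,-3.81683) → (2.43,-3.82)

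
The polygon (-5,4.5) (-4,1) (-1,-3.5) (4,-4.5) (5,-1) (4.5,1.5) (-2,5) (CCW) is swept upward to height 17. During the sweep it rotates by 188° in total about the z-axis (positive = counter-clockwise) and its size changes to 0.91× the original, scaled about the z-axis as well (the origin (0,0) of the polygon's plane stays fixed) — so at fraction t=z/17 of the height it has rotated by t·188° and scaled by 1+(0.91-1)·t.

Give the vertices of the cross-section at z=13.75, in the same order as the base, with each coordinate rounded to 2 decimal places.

t = z/height = 13.75/17 = 0.808824
s = 1 + (scale-1)·z/height = 1 + (0.91-1)·13.75/17 = 0.927206
θ = twist·z/height = 188°·13.75/17 = 152.0588° = 2.653927 rad
cos θ = -0.883429, sin θ = 0.468565 (intermediates below are computed at full precision and shown rounded to 5 d.p.)
v1: (-5,4.5) → rotate → (2.30860,-6.31826) → ×s → (2.14055,-5.85832) → (2.14,-5.86)
v2: (-4,1) → rotate → (3.06515,-2.75769) → ×s → (2.84203,-2.55694) → (2.84,-2.56)
v3: (-1,-3.5) → rotate → (2.52341,2.62344) → ×s → (2.33972,2.43247) → (2.34,2.43)
v4: (4,-4.5) → rotate → (-1.42517,5.84969) → ×s → (-1.32143,5.42387) → (-1.32,5.42)
v5: (5,-1) → rotate → (-3.94858,3.22625) → ×s → (-3.66115,2.99140) → (-3.66,2.99)
v6: (4.5,1.5) → rotate → (-4.67828,0.78340) → ×s → (-4.33773,0.72637) → (-4.34,0.73)
v7: (-2,5) → rotate → (-0.57597,-5.35428) → ×s → (-0.53404,-4.96452) → (-0.53,-4.96)

Cross-section at z=13.75: (2.14,-5.86) (2.84,-2.56) (2.34,2.43) (-1.32,5.42) (-3.66,2.99) (-4.34,0.73) (-0.53,-4.96)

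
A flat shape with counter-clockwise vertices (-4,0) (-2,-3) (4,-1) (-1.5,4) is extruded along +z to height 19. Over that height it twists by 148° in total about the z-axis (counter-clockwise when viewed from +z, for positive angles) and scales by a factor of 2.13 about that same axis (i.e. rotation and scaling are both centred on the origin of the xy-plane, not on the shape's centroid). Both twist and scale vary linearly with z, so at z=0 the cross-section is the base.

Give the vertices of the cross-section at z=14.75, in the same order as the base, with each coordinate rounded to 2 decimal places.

Cross-section at z=14.75: (3.16,-6.81) (6.69,-1.03) (-1.46,7.60) (-5.63,-5.72)

t = z/height = 14.75/19 = 0.776316
s = 1 + (scale-1)·z/height = 1 + (2.13-1)·14.75/19 = 1.877237
θ = twist·z/height = 148°·14.75/19 = 114.8947° = 2.005291 rad
cos θ = -0.420952, sin θ = 0.907083 (intermediates below are computed at full precision and shown rounded to 5 d.p.)
v1: (-4,0) → rotate → (1.68381,-3.62833) → ×s → (3.16091,-6.81124) → (3.16,-6.81)
v2: (-2,-3) → rotate → (3.56315,-0.55131) → ×s → (6.68888,-1.03494) → (6.69,-1.03)
v3: (4,-1) → rotate → (-0.77673,4.04928) → ×s → (-1.45810,7.60146) → (-1.46,7.60)
v4: (-1.5,4) → rotate → (-2.99690,-3.04443) → ×s → (-5.62589,-5.71512) → (-5.63,-5.72)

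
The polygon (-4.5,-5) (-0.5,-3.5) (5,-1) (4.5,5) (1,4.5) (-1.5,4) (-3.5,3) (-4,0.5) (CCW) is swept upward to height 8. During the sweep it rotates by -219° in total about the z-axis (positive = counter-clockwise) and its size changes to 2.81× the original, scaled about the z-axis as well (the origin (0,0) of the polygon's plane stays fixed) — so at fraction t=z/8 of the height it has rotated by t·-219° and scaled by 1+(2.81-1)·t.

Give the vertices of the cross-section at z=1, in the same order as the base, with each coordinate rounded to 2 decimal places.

t = z/height = 1/8 = 0.125
s = 1 + (scale-1)·z/height = 1 + (2.81-1)·1/8 = 1.226250
θ = twist·z/height = -219°·1/8 = -27.3750° = -0.477784 rad
cos θ = 0.888016, sin θ = -0.459812 (intermediates below are computed at full precision and shown rounded to 5 d.p.)
v1: (-4.5,-5) → rotate → (-6.29513,-2.37092) → ×s → (-7.71941,-2.90735) → (-7.72,-2.91)
v2: (-0.5,-3.5) → rotate → (-2.05335,-2.87815) → ×s → (-2.51792,-3.52933) → (-2.52,-3.53)
v3: (5,-1) → rotate → (3.98027,-3.18708) → ×s → (4.88080,-3.90815) → (4.88,-3.91)
v4: (4.5,5) → rotate → (6.29513,2.37092) → ×s → (7.71941,2.90735) → (7.72,2.91)
v5: (1,4.5) → rotate → (2.95717,3.53626) → ×s → (3.62623,4.33634) → (3.63,4.34)
v6: (-1.5,4) → rotate → (0.50723,4.24178) → ×s → (0.62199,5.20149) → (0.62,5.20)
v7: (-3.5,3) → rotate → (-1.72862,4.27339) → ×s → (-2.11972,5.24025) → (-2.12,5.24)
v8: (-4,0.5) → rotate → (-3.32216,2.28326) → ×s → (-4.07380,2.79984) → (-4.07,2.80)

Cross-section at z=1: (-7.72,-2.91) (-2.52,-3.53) (4.88,-3.91) (7.72,2.91) (3.63,4.34) (0.62,5.20) (-2.12,5.24) (-4.07,2.80)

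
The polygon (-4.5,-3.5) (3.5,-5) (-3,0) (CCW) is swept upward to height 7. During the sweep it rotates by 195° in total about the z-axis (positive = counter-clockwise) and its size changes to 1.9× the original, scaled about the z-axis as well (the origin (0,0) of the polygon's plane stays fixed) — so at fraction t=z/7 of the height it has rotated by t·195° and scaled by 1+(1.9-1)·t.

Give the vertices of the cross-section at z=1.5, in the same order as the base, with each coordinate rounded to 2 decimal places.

t = z/height = 1.5/7 = 0.214286
s = 1 + (scale-1)·z/height = 1 + (1.9-1)·1.5/7 = 1.192857
θ = twist·z/height = 195°·1.5/7 = 41.7857° = 0.729298 rad
cos θ = 0.745642, sin θ = 0.666347 (intermediates below are computed at full precision and shown rounded to 5 d.p.)
v1: (-4.5,-3.5) → rotate → (-1.02318,-5.60831) → ×s → (-1.22050,-6.68991) → (-1.22,-6.69)
v2: (3.5,-5) → rotate → (5.94148,-1.39600) → ×s → (7.08734,-1.66523) → (7.09,-1.67)
v3: (-3,0) → rotate → (-2.23693,-1.99904) → ×s → (-2.66833,-2.38457) → (-2.67,-2.38)

Cross-section at z=1.5: (-1.22,-6.69) (7.09,-1.67) (-2.67,-2.38)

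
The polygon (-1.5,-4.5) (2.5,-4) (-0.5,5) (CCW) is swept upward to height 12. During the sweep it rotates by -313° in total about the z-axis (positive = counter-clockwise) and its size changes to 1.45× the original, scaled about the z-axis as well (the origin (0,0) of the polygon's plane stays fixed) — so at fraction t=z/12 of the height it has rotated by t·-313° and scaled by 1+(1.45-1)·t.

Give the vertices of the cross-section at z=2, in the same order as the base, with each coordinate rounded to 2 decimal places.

t = z/height = 2/12 = 0.166667
s = 1 + (scale-1)·z/height = 1 + (1.45-1)·2/12 = 1.075000
θ = twist·z/height = -313°·2/12 = -52.1667° = -0.910480 rad
cos θ = 0.613367, sin θ = -0.789798 (intermediates below are computed at full precision and shown rounded to 5 d.p.)
v1: (-1.5,-4.5) → rotate → (-4.47414,-1.57545) → ×s → (-4.80970,-1.69361) → (-4.81,-1.69)
v2: (2.5,-4) → rotate → (-1.62578,-4.42796) → ×s → (-1.74771,-4.76006) → (-1.75,-4.76)
v3: (-0.5,5) → rotate → (3.64231,3.46173) → ×s → (3.91548,3.72136) → (3.92,3.72)

Cross-section at z=2: (-4.81,-1.69) (-1.75,-4.76) (3.92,3.72)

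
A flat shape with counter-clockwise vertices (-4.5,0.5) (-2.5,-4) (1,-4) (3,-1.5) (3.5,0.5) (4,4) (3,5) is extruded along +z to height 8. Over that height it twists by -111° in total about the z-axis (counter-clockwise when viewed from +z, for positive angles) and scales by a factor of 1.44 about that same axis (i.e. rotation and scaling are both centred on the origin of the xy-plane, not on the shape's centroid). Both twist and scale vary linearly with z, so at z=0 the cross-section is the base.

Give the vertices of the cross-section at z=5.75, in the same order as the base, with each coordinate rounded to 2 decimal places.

t = z/height = 5.75/8 = 0.71875
s = 1 + (scale-1)·z/height = 1 + (1.44-1)·5.75/8 = 1.316250
θ = twist·z/height = -111°·5.75/8 = -79.7813° = -1.392445 rad
cos θ = 0.177407, sin θ = -0.984138 (intermediates below are computed at full precision and shown rounded to 5 d.p.)
v1: (-4.5,0.5) → rotate → (-0.30626,4.51732) → ×s → (-0.40312,5.94593) → (-0.40,5.95)
v2: (-2.5,-4) → rotate → (-4.38007,1.75072) → ×s → (-5.76526,2.30438) → (-5.77,2.30)
v3: (1,-4) → rotate → (-3.75914,-1.69376) → ×s → (-4.94797,-2.22942) → (-4.95,-2.23)
v4: (3,-1.5) → rotate → (-0.94399,-3.21852) → ×s → (-1.24252,-4.23638) → (-1.24,-4.24)
v5: (3.5,0.5) → rotate → (1.11299,-3.35578) → ×s → (1.46498,-4.41704) → (1.46,-4.42)
v6: (4,4) → rotate → (4.64618,-3.22692) → ×s → (6.11553,-4.24744) → (6.12,-4.25)
v7: (3,5) → rotate → (5.45291,-2.06538) → ×s → (7.17739,-2.71855) → (7.18,-2.72)

Cross-section at z=5.75: (-0.40,5.95) (-5.77,2.30) (-4.95,-2.23) (-1.24,-4.24) (1.46,-4.42) (6.12,-4.25) (7.18,-2.72)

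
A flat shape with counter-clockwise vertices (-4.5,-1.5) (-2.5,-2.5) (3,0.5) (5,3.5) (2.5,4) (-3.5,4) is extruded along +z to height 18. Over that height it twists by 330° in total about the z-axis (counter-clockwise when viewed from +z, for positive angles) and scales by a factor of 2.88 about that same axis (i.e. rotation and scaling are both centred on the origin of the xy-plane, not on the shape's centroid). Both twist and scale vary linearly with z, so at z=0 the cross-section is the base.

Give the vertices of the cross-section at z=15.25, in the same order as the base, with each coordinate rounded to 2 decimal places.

t = z/height = 15.25/18 = 0.847222
s = 1 + (scale-1)·z/height = 1 + (2.88-1)·15.25/18 = 2.592778
θ = twist·z/height = 330°·15.25/18 = 279.5833° = 4.879650 rad
cos θ = 0.166482, sin θ = -0.986045 (intermediates below are computed at full precision and shown rounded to 5 d.p.)
v1: (-4.5,-1.5) → rotate → (-2.22824,4.18748) → ×s → (-5.77732,10.85720) → (-5.78,10.86)
v2: (-2.5,-2.5) → rotate → (-2.88132,2.04891) → ×s → (-7.47061,5.31236) → (-7.47,5.31)
v3: (3,0.5) → rotate → (0.99247,-2.87489) → ×s → (2.57325,-7.45396) → (2.57,-7.45)
v4: (5,3.5) → rotate → (4.28357,-4.34754) → ×s → (11.10633,-11.27219) → (11.11,-11.27)
v5: (2.5,4) → rotate → (4.36038,-1.79918) → ×s → (11.30550,-4.66488) → (11.31,-4.66)
v6: (-3.5,4) → rotate → (3.36149,4.11708) → ×s → (8.71560,10.67468) → (8.72,10.67)

Cross-section at z=15.25: (-5.78,10.86) (-7.47,5.31) (2.57,-7.45) (11.11,-11.27) (11.31,-4.66) (8.72,10.67)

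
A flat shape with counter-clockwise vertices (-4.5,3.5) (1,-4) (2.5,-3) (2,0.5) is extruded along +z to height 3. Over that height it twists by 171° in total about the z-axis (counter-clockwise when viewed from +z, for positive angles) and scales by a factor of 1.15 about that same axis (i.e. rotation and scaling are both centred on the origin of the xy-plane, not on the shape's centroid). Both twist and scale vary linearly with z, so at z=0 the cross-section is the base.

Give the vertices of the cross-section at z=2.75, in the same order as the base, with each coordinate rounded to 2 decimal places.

t = z/height = 2.75/3 = 0.916667
s = 1 + (scale-1)·z/height = 1 + (1.15-1)·2.75/3 = 1.137500
θ = twist·z/height = 171°·2.75/3 = 156.7500° = 2.735804 rad
cos θ = -0.918791, sin θ = 0.394744 (intermediates below are computed at full precision and shown rounded to 5 d.p.)
v1: (-4.5,3.5) → rotate → (2.75296,-4.99212) → ×s → (3.13149,-5.67853) → (3.13,-5.68)
v2: (1,-4) → rotate → (0.66018,4.06991) → ×s → (0.75096,4.62952) → (0.75,4.63)
v3: (2.5,-3) → rotate → (-1.11275,3.74323) → ×s → (-1.26575,4.25793) → (-1.27,4.26)
v4: (2,0.5) → rotate → (-2.03495,0.33009) → ×s → (-2.31476,0.37548) → (-2.31,0.38)

Cross-section at z=2.75: (3.13,-5.68) (0.75,4.63) (-1.27,4.26) (-2.31,0.38)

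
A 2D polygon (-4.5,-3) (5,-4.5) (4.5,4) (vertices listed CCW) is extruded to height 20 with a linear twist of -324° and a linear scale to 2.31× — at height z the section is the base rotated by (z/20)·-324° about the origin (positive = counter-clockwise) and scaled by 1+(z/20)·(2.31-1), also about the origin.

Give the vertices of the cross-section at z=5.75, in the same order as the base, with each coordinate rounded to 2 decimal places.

t = z/height = 5.75/20 = 0.2875
s = 1 + (scale-1)·z/height = 1 + (2.31-1)·5.75/20 = 1.376625
θ = twist·z/height = -324°·5.75/20 = -93.1500° = -1.625774 rad
cos θ = -0.054950, sin θ = -0.998489 (intermediates below are computed at full precision and shown rounded to 5 d.p.)
v1: (-4.5,-3) → rotate → (-2.74819,4.65805) → ×s → (-3.78323,6.41239) → (-3.78,6.41)
v2: (5,-4.5) → rotate → (-4.76795,-4.74517) → ×s → (-6.56368,-6.53232) → (-6.56,-6.53)
v3: (4.5,4) → rotate → (3.74668,-4.71300) → ×s → (5.15777,-6.48804) → (5.16,-6.49)

Cross-section at z=5.75: (-3.78,6.41) (-6.56,-6.53) (5.16,-6.49)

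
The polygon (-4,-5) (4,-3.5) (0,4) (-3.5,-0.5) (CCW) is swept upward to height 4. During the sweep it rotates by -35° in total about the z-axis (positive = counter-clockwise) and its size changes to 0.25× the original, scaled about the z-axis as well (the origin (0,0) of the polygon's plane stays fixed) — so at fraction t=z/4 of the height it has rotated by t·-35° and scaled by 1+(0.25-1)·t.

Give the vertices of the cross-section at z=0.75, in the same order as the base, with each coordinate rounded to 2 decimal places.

Cross-section at z=0.75: (-3.91,-3.88) (3.07,-3.38) (0.39,3.41) (-3.04,-0.08)

t = z/height = 0.75/4 = 0.1875
s = 1 + (scale-1)·z/height = 1 + (0.25-1)·0.75/4 = 0.859375
θ = twist·z/height = -35°·0.75/4 = -6.5625° = -0.114537 rad
cos θ = 0.993448, sin θ = -0.114287 (intermediates below are computed at full precision and shown rounded to 5 d.p.)
v1: (-4,-5) → rotate → (-4.54523,-4.51009) → ×s → (-3.90605,-3.87586) → (-3.91,-3.88)
v2: (4,-3.5) → rotate → (3.57379,-3.93422) → ×s → (3.07122,-3.38097) → (3.07,-3.38)
v3: (0,4) → rotate → (0.45715,3.97379) → ×s → (0.39286,3.41498) → (0.39,3.41)
v4: (-3.5,-0.5) → rotate → (-3.53421,-0.09672) → ×s → (-3.03721,-0.08312) → (-3.04,-0.08)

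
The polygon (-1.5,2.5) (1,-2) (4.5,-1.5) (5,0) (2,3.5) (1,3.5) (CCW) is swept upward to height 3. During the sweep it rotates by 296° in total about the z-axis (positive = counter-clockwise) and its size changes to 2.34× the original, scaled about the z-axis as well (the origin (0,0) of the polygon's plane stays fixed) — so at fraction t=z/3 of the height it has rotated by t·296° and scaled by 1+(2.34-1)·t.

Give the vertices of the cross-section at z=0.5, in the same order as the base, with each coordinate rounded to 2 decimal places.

t = z/height = 0.5/3 = 0.166667
s = 1 + (scale-1)·z/height = 1 + (2.34-1)·0.5/3 = 1.223333
θ = twist·z/height = 296°·0.5/3 = 49.3333° = 0.861029 rad
cos θ = 0.651657, sin θ = 0.758514 (intermediates below are computed at full precision and shown rounded to 5 d.p.)
v1: (-1.5,2.5) → rotate → (-2.87377,0.49137) → ×s → (-3.51558,0.60111) → (-3.52,0.60)
v2: (1,-2) → rotate → (2.16868,-0.54480) → ×s → (2.65302,-0.66647) → (2.65,-0.67)
v3: (4.5,-1.5) → rotate → (4.07023,2.43583) → ×s → (4.97925,2.97983) → (4.98,2.98)
v4: (5,0) → rotate → (3.25829,3.79257) → ×s → (3.98597,4.63957) → (3.99,4.64)
v5: (2,3.5) → rotate → (-1.35148,3.79783) → ×s → (-1.65331,4.64601) → (-1.65,4.65)
v6: (1,3.5) → rotate → (-2.00314,3.03931) → ×s → (-2.45051,3.71809) → (-2.45,3.72)

Cross-section at z=0.5: (-3.52,0.60) (2.65,-0.67) (4.98,2.98) (3.99,4.64) (-1.65,4.65) (-2.45,3.72)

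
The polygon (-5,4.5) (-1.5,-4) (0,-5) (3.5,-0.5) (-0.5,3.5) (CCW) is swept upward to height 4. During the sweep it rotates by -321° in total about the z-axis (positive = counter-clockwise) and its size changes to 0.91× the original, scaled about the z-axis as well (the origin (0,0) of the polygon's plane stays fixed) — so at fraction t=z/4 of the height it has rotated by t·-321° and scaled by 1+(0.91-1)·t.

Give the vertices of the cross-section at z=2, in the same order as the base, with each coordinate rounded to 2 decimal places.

t = z/height = 2/4 = 0.5
s = 1 + (scale-1)·z/height = 1 + (0.91-1)·2/4 = 0.955000
θ = twist·z/height = -321°·2/4 = -160.5000° = -2.801253 rad
cos θ = -0.942641, sin θ = -0.333807 (intermediates below are computed at full precision and shown rounded to 5 d.p.)
v1: (-5,4.5) → rotate → (6.21534,-2.57285) → ×s → (5.93565,-2.45707) → (5.94,-2.46)
v2: (-1.5,-4) → rotate → (0.07873,4.27128) → ×s → (0.07519,4.07907) → (0.08,4.08)
v3: (0,-5) → rotate → (-1.66903,4.71321) → ×s → (-1.59393,4.50111) → (-1.59,4.50)
v4: (3.5,-0.5) → rotate → (-3.46615,-0.69700) → ×s → (-3.31017,-0.66564) → (-3.31,-0.67)
v5: (-0.5,3.5) → rotate → (1.63964,-3.13234) → ×s → (1.56586,-2.99139) → (1.57,-2.99)

Cross-section at z=2: (5.94,-2.46) (0.08,4.08) (-1.59,4.50) (-3.31,-0.67) (1.57,-2.99)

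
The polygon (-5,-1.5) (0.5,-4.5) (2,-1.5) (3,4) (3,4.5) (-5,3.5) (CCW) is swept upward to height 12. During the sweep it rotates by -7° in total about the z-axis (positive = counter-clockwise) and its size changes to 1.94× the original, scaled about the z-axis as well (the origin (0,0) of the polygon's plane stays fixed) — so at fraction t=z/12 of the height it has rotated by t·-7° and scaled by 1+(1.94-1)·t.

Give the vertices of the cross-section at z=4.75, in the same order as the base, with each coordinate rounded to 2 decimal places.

Cross-section at z=4.75: (-6.95,-1.72) (0.39,-6.20) (2.64,-2.19) (4.38,5.28) (4.41,5.97) (-6.62,5.13)

t = z/height = 4.75/12 = 0.395833
s = 1 + (scale-1)·z/height = 1 + (1.94-1)·4.75/12 = 1.372083
θ = twist·z/height = -7°·4.75/12 = -2.7708° = -0.048360 rad
cos θ = 0.998831, sin θ = -0.048341 (intermediates below are computed at full precision and shown rounded to 5 d.p.)
v1: (-5,-1.5) → rotate → (-5.06667,-1.25654) → ×s → (-6.95189,-1.72408) → (-6.95,-1.72)
v2: (0.5,-4.5) → rotate → (0.28188,-4.51891) → ×s → (0.38676,-6.20032) → (0.39,-6.20)
v3: (2,-1.5) → rotate → (1.92515,-1.59493) → ×s → (2.64147,-2.18838) → (2.64,-2.19)
v4: (3,4) → rotate → (3.18986,3.85030) → ×s → (4.37675,5.28293) → (4.38,5.28)
v5: (3,4.5) → rotate → (3.21403,4.34971) → ×s → (4.40992,5.96817) → (4.41,5.97)
v6: (-5,3.5) → rotate → (-4.82496,3.73761) → ×s → (-6.62025,5.12832) → (-6.62,5.13)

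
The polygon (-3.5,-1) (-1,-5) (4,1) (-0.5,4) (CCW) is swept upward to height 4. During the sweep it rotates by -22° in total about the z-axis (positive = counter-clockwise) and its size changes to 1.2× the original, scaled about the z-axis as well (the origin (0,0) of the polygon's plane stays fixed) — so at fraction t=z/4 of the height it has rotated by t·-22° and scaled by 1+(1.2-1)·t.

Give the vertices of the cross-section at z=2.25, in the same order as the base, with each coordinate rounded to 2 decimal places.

t = z/height = 2.25/4 = 0.5625
s = 1 + (scale-1)·z/height = 1 + (1.2-1)·2.25/4 = 1.112500
θ = twist·z/height = -22°·2.25/4 = -12.3750° = -0.215984 rad
cos θ = 0.976766, sin θ = -0.214309 (intermediates below are computed at full precision and shown rounded to 5 d.p.)
v1: (-3.5,-1) → rotate → (-3.63299,-0.22668) → ×s → (-4.04170,-0.25219) → (-4.04,-0.25)
v2: (-1,-5) → rotate → (-2.04831,-4.66952) → ×s → (-2.27875,-5.19484) → (-2.28,-5.19)
v3: (4,1) → rotate → (4.12137,0.11953) → ×s → (4.58503,0.13298) → (4.59,0.13)
v4: (-0.5,4) → rotate → (0.36885,4.01422) → ×s → (0.41035,4.46582) → (0.41,4.47)

Cross-section at z=2.25: (-4.04,-0.25) (-2.28,-5.19) (4.59,0.13) (0.41,4.47)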